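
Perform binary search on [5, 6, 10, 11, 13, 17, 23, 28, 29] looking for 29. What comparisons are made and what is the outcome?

Binary search for 29 in [5, 6, 10, 11, 13, 17, 23, 28, 29]:

lo=0, hi=8, mid=4, arr[mid]=13 -> 13 < 29, search right half
lo=5, hi=8, mid=6, arr[mid]=23 -> 23 < 29, search right half
lo=7, hi=8, mid=7, arr[mid]=28 -> 28 < 29, search right half
lo=8, hi=8, mid=8, arr[mid]=29 -> Found target at index 8!

Binary search finds 29 at index 8 after 4 comparisons. The search repeatedly halves the search space by comparing with the middle element.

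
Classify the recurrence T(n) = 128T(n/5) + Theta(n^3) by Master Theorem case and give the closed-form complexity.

Master Theorem for T(n) = 128T(n/5) + O(n^3):

a = 128, b = 5, c = 3
log_b(a) = log_5(128) = 3.0147

Case 1: c = 3 < log_5(128) = 3.0147
T(n) = O(n^(log_5 128))

For T(n) = 128T(n/5) + O(n^3): log_5(128) = 3.0147. This is Case 1 of the Master Theorem (c < log_b(a), work dominated by leaves), giving O(n^(log_5 128)).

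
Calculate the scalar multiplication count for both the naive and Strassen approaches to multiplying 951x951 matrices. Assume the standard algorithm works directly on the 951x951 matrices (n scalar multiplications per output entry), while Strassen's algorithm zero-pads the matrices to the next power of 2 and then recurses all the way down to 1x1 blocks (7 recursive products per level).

Matrix multiplication for 951x951 matrices:

Strassen's algorithm requires power-of-2 dimensions. Pad 951x951 to 1024x1024 (next power of 2).

Standard algorithm: 951^3 = 860085351 multiplications
Strassen's algorithm: 7^(log2(1024)) = 7^10 = 282475249 multiplications
Savings: 860085351 - 282475249 = 577610102 multiplications

Standard: 860085351 multiplications (951^3). Strassen: 282475249 multiplications (7^10, after padding to 1024x1024). Strassen reduces 8 recursive multiplications to 7 at each level.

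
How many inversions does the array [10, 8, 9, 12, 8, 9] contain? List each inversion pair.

Finding inversions in [10, 8, 9, 12, 8, 9]:

(0, 1): arr[0]=10 > arr[1]=8
(0, 2): arr[0]=10 > arr[2]=9
(0, 4): arr[0]=10 > arr[4]=8
(0, 5): arr[0]=10 > arr[5]=9
(2, 4): arr[2]=9 > arr[4]=8
(3, 4): arr[3]=12 > arr[4]=8
(3, 5): arr[3]=12 > arr[5]=9

Total inversions: 7

The array has 7 inversion(s): (0,1), (0,2), (0,4), (0,5), (2,4), (3,4), (3,5). Each pair (i,j) satisfies i < j and arr[i] > arr[j].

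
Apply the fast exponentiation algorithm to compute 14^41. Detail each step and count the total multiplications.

Computing 14^41 by squaring (build up from 14^1; each line after the first costs one multiplication):

14^1 = 14
14^2 = (14^1)^2 = 14^2 = 196
14^4 = (14^2)^2 = 196^2 = 38416
14^5 = 14 * 14^4 = 14 * 38416 = 537824
14^10 = (14^5)^2 = 537824^2 = 289254654976
14^20 = (14^10)^2 = 289254654976^2 = 83668255425284801560576
14^40 = (14^20)^2 = 83668255425284801560576^2 = 7000376965910699630056503868178506524997451776
14^41 = 14 * 14^40 = 14 * 7000376965910699630056503868178506524997451776 = 98005277522749794820791054154499091349964324864

Result: 98005277522749794820791054154499091349964324864
Multiplications needed: 7 (7 lines after 14^1)

14^41 = 98005277522749794820791054154499091349964324864. Using exponentiation by squaring, this requires 7 multiplications. The key idea: if the exponent is even, square the half-power; if odd, multiply by the base once.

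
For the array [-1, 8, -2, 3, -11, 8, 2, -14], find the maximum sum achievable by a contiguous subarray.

Using Kadane's algorithm on [-1, 8, -2, 3, -11, 8, 2, -14]:

Scanning through the array:
Position 1 (value 8): max_ending_here = 8, max_so_far = 8
Position 2 (value -2): max_ending_here = 6, max_so_far = 8
Position 3 (value 3): max_ending_here = 9, max_so_far = 9
Position 4 (value -11): max_ending_here = -2, max_so_far = 9
Position 5 (value 8): max_ending_here = 8, max_so_far = 9
Position 6 (value 2): max_ending_here = 10, max_so_far = 10
Position 7 (value -14): max_ending_here = -4, max_so_far = 10

Maximum subarray: [8, 2]
Maximum sum: 10

The maximum subarray is [8, 2] with sum 10. This subarray runs from index 5 to index 6.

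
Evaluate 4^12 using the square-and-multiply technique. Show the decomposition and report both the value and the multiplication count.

Computing 4^12 by squaring (build up from 4^1; each line after the first costs one multiplication):

4^1 = 4
4^2 = (4^1)^2 = 4^2 = 16
4^3 = 4 * 4^2 = 4 * 16 = 64
4^6 = (4^3)^2 = 64^2 = 4096
4^12 = (4^6)^2 = 4096^2 = 16777216

Result: 16777216
Multiplications needed: 4 (4 lines after 4^1)

4^12 = 16777216. Using exponentiation by squaring, this requires 4 multiplications. The key idea: if the exponent is even, square the half-power; if odd, multiply by the base once.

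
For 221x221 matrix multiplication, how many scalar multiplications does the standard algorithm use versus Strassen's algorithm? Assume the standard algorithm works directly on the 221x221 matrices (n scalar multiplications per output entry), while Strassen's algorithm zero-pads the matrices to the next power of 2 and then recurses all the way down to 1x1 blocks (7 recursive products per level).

Matrix multiplication for 221x221 matrices:

Strassen's algorithm requires power-of-2 dimensions. Pad 221x221 to 256x256 (next power of 2).

Standard algorithm: 221^3 = 10793861 multiplications
Strassen's algorithm: 7^(log2(256)) = 7^8 = 5764801 multiplications
Savings: 10793861 - 5764801 = 5029060 multiplications

Standard: 10793861 multiplications (221^3). Strassen: 5764801 multiplications (7^8, after padding to 256x256). Strassen reduces 8 recursive multiplications to 7 at each level.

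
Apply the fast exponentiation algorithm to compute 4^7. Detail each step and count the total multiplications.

Computing 4^7 by squaring (build up from 4^1; each line after the first costs one multiplication):

4^1 = 4
4^2 = (4^1)^2 = 4^2 = 16
4^3 = 4 * 4^2 = 4 * 16 = 64
4^6 = (4^3)^2 = 64^2 = 4096
4^7 = 4 * 4^6 = 4 * 4096 = 16384

Result: 16384
Multiplications needed: 4 (4 lines after 4^1)

4^7 = 16384. Using exponentiation by squaring, this requires 4 multiplications. The key idea: if the exponent is even, square the half-power; if odd, multiply by the base once.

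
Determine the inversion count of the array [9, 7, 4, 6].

Finding inversions in [9, 7, 4, 6]:

(0, 1): arr[0]=9 > arr[1]=7
(0, 2): arr[0]=9 > arr[2]=4
(0, 3): arr[0]=9 > arr[3]=6
(1, 2): arr[1]=7 > arr[2]=4
(1, 3): arr[1]=7 > arr[3]=6

Total inversions: 5

The array has 5 inversion(s): (0,1), (0,2), (0,3), (1,2), (1,3). Each pair (i,j) satisfies i < j and arr[i] > arr[j].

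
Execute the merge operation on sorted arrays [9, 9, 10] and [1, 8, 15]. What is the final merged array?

Merging process:

Compare 9 vs 1: take 1 from right. Merged: [1]
Compare 9 vs 8: take 8 from right. Merged: [1, 8]
Compare 9 vs 15: take 9 from left. Merged: [1, 8, 9]
Compare 9 vs 15: take 9 from left. Merged: [1, 8, 9, 9]
Compare 10 vs 15: take 10 from left. Merged: [1, 8, 9, 9, 10]
Append remaining from right: [15]. Merged: [1, 8, 9, 9, 10, 15]

Final merged array: [1, 8, 9, 9, 10, 15]
Total comparisons: 5

The merged array is [1, 8, 9, 9, 10, 15], requiring 5 comparisons. The merge step runs in O(n) time where n is the total number of elements.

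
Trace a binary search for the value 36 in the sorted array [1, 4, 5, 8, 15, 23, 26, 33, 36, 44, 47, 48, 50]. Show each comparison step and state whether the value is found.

Binary search for 36 in [1, 4, 5, 8, 15, 23, 26, 33, 36, 44, 47, 48, 50]:

lo=0, hi=12, mid=6, arr[mid]=26 -> 26 < 36, search right half
lo=7, hi=12, mid=9, arr[mid]=44 -> 44 > 36, search left half
lo=7, hi=8, mid=7, arr[mid]=33 -> 33 < 36, search right half
lo=8, hi=8, mid=8, arr[mid]=36 -> Found target at index 8!

Binary search finds 36 at index 8 after 4 comparisons. The search repeatedly halves the search space by comparing with the middle element.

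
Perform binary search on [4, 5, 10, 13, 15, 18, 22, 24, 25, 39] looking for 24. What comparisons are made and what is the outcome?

Binary search for 24 in [4, 5, 10, 13, 15, 18, 22, 24, 25, 39]:

lo=0, hi=9, mid=4, arr[mid]=15 -> 15 < 24, search right half
lo=5, hi=9, mid=7, arr[mid]=24 -> Found target at index 7!

Binary search finds 24 at index 7 after 2 comparisons. The search repeatedly halves the search space by comparing with the middle element.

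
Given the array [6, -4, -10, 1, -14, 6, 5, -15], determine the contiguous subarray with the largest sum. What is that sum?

Using Kadane's algorithm on [6, -4, -10, 1, -14, 6, 5, -15]:

Scanning through the array:
Position 1 (value -4): max_ending_here = 2, max_so_far = 6
Position 2 (value -10): max_ending_here = -8, max_so_far = 6
Position 3 (value 1): max_ending_here = 1, max_so_far = 6
Position 4 (value -14): max_ending_here = -13, max_so_far = 6
Position 5 (value 6): max_ending_here = 6, max_so_far = 6
Position 6 (value 5): max_ending_here = 11, max_so_far = 11
Position 7 (value -15): max_ending_here = -4, max_so_far = 11

Maximum subarray: [6, 5]
Maximum sum: 11

The maximum subarray is [6, 5] with sum 11. This subarray runs from index 5 to index 6.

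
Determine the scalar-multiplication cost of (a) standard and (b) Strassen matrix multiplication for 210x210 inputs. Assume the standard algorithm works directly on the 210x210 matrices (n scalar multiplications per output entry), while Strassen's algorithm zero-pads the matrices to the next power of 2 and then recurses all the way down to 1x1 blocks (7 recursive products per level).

Matrix multiplication for 210x210 matrices:

Strassen's algorithm requires power-of-2 dimensions. Pad 210x210 to 256x256 (next power of 2).

Standard algorithm: 210^3 = 9261000 multiplications
Strassen's algorithm: 7^(log2(256)) = 7^8 = 5764801 multiplications
Savings: 9261000 - 5764801 = 3496199 multiplications

Standard: 9261000 multiplications (210^3). Strassen: 5764801 multiplications (7^8, after padding to 256x256). Strassen reduces 8 recursive multiplications to 7 at each level.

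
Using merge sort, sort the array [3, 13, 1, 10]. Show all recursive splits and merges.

Merge sort trace:

Split: [3, 13, 1, 10] -> [3, 13] and [1, 10]
  Split: [3, 13] -> [3] and [13]
  Merge: [3] + [13] -> [3, 13]
  Split: [1, 10] -> [1] and [10]
  Merge: [1] + [10] -> [1, 10]
Merge: [3, 13] + [1, 10] -> [1, 3, 10, 13]

Final sorted array: [1, 3, 10, 13]

The merge sort proceeds by recursively splitting the array and merging sorted halves.
After all merges, the sorted array is [1, 3, 10, 13].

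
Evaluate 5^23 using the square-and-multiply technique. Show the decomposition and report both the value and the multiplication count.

Computing 5^23 by squaring (build up from 5^1; each line after the first costs one multiplication):

5^1 = 5
5^2 = (5^1)^2 = 5^2 = 25
5^4 = (5^2)^2 = 25^2 = 625
5^5 = 5 * 5^4 = 5 * 625 = 3125
5^10 = (5^5)^2 = 3125^2 = 9765625
5^11 = 5 * 5^10 = 5 * 9765625 = 48828125
5^22 = (5^11)^2 = 48828125^2 = 2384185791015625
5^23 = 5 * 5^22 = 5 * 2384185791015625 = 11920928955078125

Result: 11920928955078125
Multiplications needed: 7 (7 lines after 5^1)

5^23 = 11920928955078125. Using exponentiation by squaring, this requires 7 multiplications. The key idea: if the exponent is even, square the half-power; if odd, multiply by the base once.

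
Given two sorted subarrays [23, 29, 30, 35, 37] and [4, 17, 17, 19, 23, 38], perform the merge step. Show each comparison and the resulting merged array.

Merging process:

Compare 23 vs 4: take 4 from right. Merged: [4]
Compare 23 vs 17: take 17 from right. Merged: [4, 17]
Compare 23 vs 17: take 17 from right. Merged: [4, 17, 17]
Compare 23 vs 19: take 19 from right. Merged: [4, 17, 17, 19]
Compare 23 vs 23: take 23 from left. Merged: [4, 17, 17, 19, 23]
Compare 29 vs 23: take 23 from right. Merged: [4, 17, 17, 19, 23, 23]
Compare 29 vs 38: take 29 from left. Merged: [4, 17, 17, 19, 23, 23, 29]
Compare 30 vs 38: take 30 from left. Merged: [4, 17, 17, 19, 23, 23, 29, 30]
Compare 35 vs 38: take 35 from left. Merged: [4, 17, 17, 19, 23, 23, 29, 30, 35]
Compare 37 vs 38: take 37 from left. Merged: [4, 17, 17, 19, 23, 23, 29, 30, 35, 37]
Append remaining from right: [38]. Merged: [4, 17, 17, 19, 23, 23, 29, 30, 35, 37, 38]

Final merged array: [4, 17, 17, 19, 23, 23, 29, 30, 35, 37, 38]
Total comparisons: 10

The merged array is [4, 17, 17, 19, 23, 23, 29, 30, 35, 37, 38], requiring 10 comparisons. The merge step runs in O(n) time where n is the total number of elements.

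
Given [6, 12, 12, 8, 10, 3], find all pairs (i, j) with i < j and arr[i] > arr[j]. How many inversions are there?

Finding inversions in [6, 12, 12, 8, 10, 3]:

(0, 5): arr[0]=6 > arr[5]=3
(1, 3): arr[1]=12 > arr[3]=8
(1, 4): arr[1]=12 > arr[4]=10
(1, 5): arr[1]=12 > arr[5]=3
(2, 3): arr[2]=12 > arr[3]=8
(2, 4): arr[2]=12 > arr[4]=10
(2, 5): arr[2]=12 > arr[5]=3
(3, 5): arr[3]=8 > arr[5]=3
(4, 5): arr[4]=10 > arr[5]=3

Total inversions: 9

The array has 9 inversion(s): (0,5), (1,3), (1,4), (1,5), (2,3), (2,4), (2,5), (3,5), (4,5). Each pair (i,j) satisfies i < j and arr[i] > arr[j].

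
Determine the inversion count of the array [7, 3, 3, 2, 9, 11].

Finding inversions in [7, 3, 3, 2, 9, 11]:

(0, 1): arr[0]=7 > arr[1]=3
(0, 2): arr[0]=7 > arr[2]=3
(0, 3): arr[0]=7 > arr[3]=2
(1, 3): arr[1]=3 > arr[3]=2
(2, 3): arr[2]=3 > arr[3]=2

Total inversions: 5

The array has 5 inversion(s): (0,1), (0,2), (0,3), (1,3), (2,3). Each pair (i,j) satisfies i < j and arr[i] > arr[j].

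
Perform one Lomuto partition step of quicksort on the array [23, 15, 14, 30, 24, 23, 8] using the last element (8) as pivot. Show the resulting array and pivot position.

Lomuto partition with pivot = 8:

Initial array: [23, 15, 14, 30, 24, 23, 8]

arr[0]=23 > 8: no swap
arr[1]=15 > 8: no swap
arr[2]=14 > 8: no swap
arr[3]=30 > 8: no swap
arr[4]=24 > 8: no swap
arr[5]=23 > 8: no swap

Place pivot at position 0: [8, 15, 14, 30, 24, 23, 23]
Pivot position: 0

After partitioning with pivot 8, the array becomes [8, 15, 14, 30, 24, 23, 23]. The pivot is placed at index 0. All elements to the left of the pivot are <= 8, and all elements to the right are > 8.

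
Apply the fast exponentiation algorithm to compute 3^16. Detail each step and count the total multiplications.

Computing 3^16 by squaring (build up from 3^1; each line after the first costs one multiplication):

3^1 = 3
3^2 = (3^1)^2 = 3^2 = 9
3^4 = (3^2)^2 = 9^2 = 81
3^8 = (3^4)^2 = 81^2 = 6561
3^16 = (3^8)^2 = 6561^2 = 43046721

Result: 43046721
Multiplications needed: 4 (4 lines after 3^1)

3^16 = 43046721. Using exponentiation by squaring, this requires 4 multiplications. The key idea: if the exponent is even, square the half-power; if odd, multiply by the base once.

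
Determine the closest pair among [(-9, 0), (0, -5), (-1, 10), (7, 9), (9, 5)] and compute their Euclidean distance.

Computing all pairwise distances among 5 points:

d((-9, 0), (0, -5)) = 10.2956
d((-9, 0), (-1, 10)) = 12.8062
d((-9, 0), (7, 9)) = 18.3576
d((-9, 0), (9, 5)) = 18.6815
d((0, -5), (-1, 10)) = 15.0333
d((0, -5), (7, 9)) = 15.6525
d((0, -5), (9, 5)) = 13.4536
d((-1, 10), (7, 9)) = 8.0623
d((-1, 10), (9, 5)) = 11.1803
d((7, 9), (9, 5)) = 4.4721 <-- minimum

Closest pair: (7, 9) and (9, 5) with distance 4.4721

The closest pair is (7, 9) and (9, 5) with Euclidean distance 4.4721. For 5 points, brute-force pairwise comparison is shown above. For large n, the divide-and-conquer algorithm (sort by x, recurse on halves, check the dividing strip) achieves O(n log n).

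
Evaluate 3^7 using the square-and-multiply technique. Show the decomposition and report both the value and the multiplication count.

Computing 3^7 by squaring (build up from 3^1; each line after the first costs one multiplication):

3^1 = 3
3^2 = (3^1)^2 = 3^2 = 9
3^3 = 3 * 3^2 = 3 * 9 = 27
3^6 = (3^3)^2 = 27^2 = 729
3^7 = 3 * 3^6 = 3 * 729 = 2187

Result: 2187
Multiplications needed: 4 (4 lines after 3^1)

3^7 = 2187. Using exponentiation by squaring, this requires 4 multiplications. The key idea: if the exponent is even, square the half-power; if odd, multiply by the base once.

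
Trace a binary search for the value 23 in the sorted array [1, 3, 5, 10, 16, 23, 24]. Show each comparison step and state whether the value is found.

Binary search for 23 in [1, 3, 5, 10, 16, 23, 24]:

lo=0, hi=6, mid=3, arr[mid]=10 -> 10 < 23, search right half
lo=4, hi=6, mid=5, arr[mid]=23 -> Found target at index 5!

Binary search finds 23 at index 5 after 2 comparisons. The search repeatedly halves the search space by comparing with the middle element.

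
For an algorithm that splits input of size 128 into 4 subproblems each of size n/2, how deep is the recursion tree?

For divide and conquer with division factor 2:

Problem sizes at each level:
Level 0: 128
Level 1: 64
Level 2: 32
Level 3: 16
Level 4: 8
Level 5: 4
Level 6: 2
Level 7: 1

The root is level 0 and the size-1 base case is level 7 (the tree spans levels 0 through 7, i.e. 8 levels counting the root), so the depth is the number of divisions: log_2(128) = 7

The recursion tree depth is log_2(128) = 7. At each level, the problem size is divided by 2, so it takes 7 divisions to reduce to a base case of size 1. The algorithm makes 4 recursive calls at each level.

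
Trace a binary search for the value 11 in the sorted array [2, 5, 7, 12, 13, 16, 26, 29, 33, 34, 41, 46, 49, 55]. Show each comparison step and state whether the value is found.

Binary search for 11 in [2, 5, 7, 12, 13, 16, 26, 29, 33, 34, 41, 46, 49, 55]:

lo=0, hi=13, mid=6, arr[mid]=26 -> 26 > 11, search left half
lo=0, hi=5, mid=2, arr[mid]=7 -> 7 < 11, search right half
lo=3, hi=5, mid=4, arr[mid]=13 -> 13 > 11, search left half
lo=3, hi=3, mid=3, arr[mid]=12 -> 12 > 11, search left half
lo=3 > hi=2, target 11 not found

Binary search determines that 11 is not in the array after 4 comparisons. The search space was exhausted without finding the target.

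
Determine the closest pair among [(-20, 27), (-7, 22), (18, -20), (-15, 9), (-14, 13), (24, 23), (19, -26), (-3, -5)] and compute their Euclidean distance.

Computing all pairwise distances among 8 points:

d((-20, 27), (-7, 22)) = 13.9284
d((-20, 27), (18, -20)) = 60.4401
d((-20, 27), (-15, 9)) = 18.6815
d((-20, 27), (-14, 13)) = 15.2315
d((-20, 27), (24, 23)) = 44.1814
d((-20, 27), (19, -26)) = 65.8027
d((-20, 27), (-3, -5)) = 36.2353
d((-7, 22), (18, -20)) = 48.8774
d((-7, 22), (-15, 9)) = 15.2643
d((-7, 22), (-14, 13)) = 11.4018
d((-7, 22), (24, 23)) = 31.0161
d((-7, 22), (19, -26)) = 54.5894
d((-7, 22), (-3, -5)) = 27.2947
d((18, -20), (-15, 9)) = 43.9318
d((18, -20), (-14, 13)) = 45.9674
d((18, -20), (24, 23)) = 43.4166
d((18, -20), (19, -26)) = 6.0828
d((18, -20), (-3, -5)) = 25.807
d((-15, 9), (-14, 13)) = 4.1231 <-- minimum
d((-15, 9), (24, 23)) = 41.4367
d((-15, 9), (19, -26)) = 48.7955
d((-15, 9), (-3, -5)) = 18.4391
d((-14, 13), (24, 23)) = 39.2938
d((-14, 13), (19, -26)) = 51.0882
d((-14, 13), (-3, -5)) = 21.095
d((24, 23), (19, -26)) = 49.2544
d((24, 23), (-3, -5)) = 38.8973
d((19, -26), (-3, -5)) = 30.4138

Closest pair: (-15, 9) and (-14, 13) with distance 4.1231

The closest pair is (-15, 9) and (-14, 13) with Euclidean distance 4.1231. For 8 points, brute-force pairwise comparison is shown above. For large n, the divide-and-conquer algorithm (sort by x, recurse on halves, check the dividing strip) achieves O(n log n).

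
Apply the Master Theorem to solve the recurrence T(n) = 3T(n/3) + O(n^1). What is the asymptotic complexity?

Master Theorem for T(n) = 3T(n/3) + O(n^1):

a = 3, b = 3, c = 1
log_b(a) = log_3(3) = 1.0000

Case 2: c = 1 = log_3(3) = 1.0000
T(n) = O(n^1 log n) = O(n log n)

For T(n) = 3T(n/3) + O(n^1): log_3(3) = 1.0000. This is Case 2 of the Master Theorem (c = log_b(a), equal work at all levels), giving O(n log n).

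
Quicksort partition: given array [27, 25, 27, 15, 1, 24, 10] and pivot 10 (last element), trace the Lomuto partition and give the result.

Lomuto partition with pivot = 10:

Initial array: [27, 25, 27, 15, 1, 24, 10]

arr[0]=27 > 10: no swap
arr[1]=25 > 10: no swap
arr[2]=27 > 10: no swap
arr[3]=15 > 10: no swap
arr[4]=1 <= 10: swap with position 0, array becomes [1, 25, 27, 15, 27, 24, 10]
arr[5]=24 > 10: no swap

Place pivot at position 1: [1, 10, 27, 15, 27, 24, 25]
Pivot position: 1

After partitioning with pivot 10, the array becomes [1, 10, 27, 15, 27, 24, 25]. The pivot is placed at index 1. All elements to the left of the pivot are <= 10, and all elements to the right are > 10.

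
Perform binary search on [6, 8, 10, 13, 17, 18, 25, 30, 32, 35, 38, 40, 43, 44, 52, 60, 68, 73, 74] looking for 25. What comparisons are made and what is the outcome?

Binary search for 25 in [6, 8, 10, 13, 17, 18, 25, 30, 32, 35, 38, 40, 43, 44, 52, 60, 68, 73, 74]:

lo=0, hi=18, mid=9, arr[mid]=35 -> 35 > 25, search left half
lo=0, hi=8, mid=4, arr[mid]=17 -> 17 < 25, search right half
lo=5, hi=8, mid=6, arr[mid]=25 -> Found target at index 6!

Binary search finds 25 at index 6 after 3 comparisons. The search repeatedly halves the search space by comparing with the middle element.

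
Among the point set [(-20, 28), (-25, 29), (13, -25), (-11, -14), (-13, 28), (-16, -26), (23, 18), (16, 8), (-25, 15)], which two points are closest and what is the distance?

Computing all pairwise distances among 9 points:

d((-20, 28), (-25, 29)) = 5.099 <-- minimum
d((-20, 28), (13, -25)) = 62.434
d((-20, 28), (-11, -14)) = 42.9535
d((-20, 28), (-13, 28)) = 7.0
d((-20, 28), (-16, -26)) = 54.1479
d((-20, 28), (23, 18)) = 44.1475
d((-20, 28), (16, 8)) = 41.1825
d((-20, 28), (-25, 15)) = 13.9284
d((-25, 29), (13, -25)) = 66.0303
d((-25, 29), (-11, -14)) = 45.2217
d((-25, 29), (-13, 28)) = 12.0416
d((-25, 29), (-16, -26)) = 55.7315
d((-25, 29), (23, 18)) = 49.2443
d((-25, 29), (16, 8)) = 46.0652
d((-25, 29), (-25, 15)) = 14.0
d((13, -25), (-11, -14)) = 26.4008
d((13, -25), (-13, 28)) = 59.0339
d((13, -25), (-16, -26)) = 29.0172
d((13, -25), (23, 18)) = 44.1475
d((13, -25), (16, 8)) = 33.1361
d((13, -25), (-25, 15)) = 55.1725
d((-11, -14), (-13, 28)) = 42.0476
d((-11, -14), (-16, -26)) = 13.0
d((-11, -14), (23, 18)) = 46.6905
d((-11, -14), (16, 8)) = 34.8281
d((-11, -14), (-25, 15)) = 32.2025
d((-13, 28), (-16, -26)) = 54.0833
d((-13, 28), (23, 18)) = 37.3631
d((-13, 28), (16, 8)) = 35.2278
d((-13, 28), (-25, 15)) = 17.6918
d((-16, -26), (23, 18)) = 58.7963
d((-16, -26), (16, 8)) = 46.6905
d((-16, -26), (-25, 15)) = 41.9762
d((23, 18), (16, 8)) = 12.2066
d((23, 18), (-25, 15)) = 48.0937
d((16, 8), (-25, 15)) = 41.5933

Closest pair: (-20, 28) and (-25, 29) with distance 5.099

The closest pair is (-20, 28) and (-25, 29) with Euclidean distance 5.099. For 9 points, brute-force pairwise comparison is shown above. For large n, the divide-and-conquer algorithm (sort by x, recurse on halves, check the dividing strip) achieves O(n log n).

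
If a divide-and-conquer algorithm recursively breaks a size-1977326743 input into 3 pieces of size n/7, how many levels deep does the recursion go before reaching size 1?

For divide and conquer with division factor 7:

Problem sizes at each level:
Level 0: 1977326743
Level 1: 282475249
Level 2: 40353607
Level 3: 5764801
Level 4: 823543
Level 5: 117649
Level 6: 16807
Level 7: 2401
Level 8: 343
Level 9: 49
Level 10: 7
Level 11: 1

The root is level 0 and the size-1 base case is level 11 (the tree spans levels 0 through 11, i.e. 12 levels counting the root), so the depth is the number of divisions: log_7(1977326743) = 11

The recursion tree depth is log_7(1977326743) = 11. At each level, the problem size is divided by 7, so it takes 11 divisions to reduce to a base case of size 1. The algorithm makes 3 recursive calls at each level.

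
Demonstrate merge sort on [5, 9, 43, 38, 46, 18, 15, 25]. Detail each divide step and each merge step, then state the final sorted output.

Merge sort trace:

Split: [5, 9, 43, 38, 46, 18, 15, 25] -> [5, 9, 43, 38] and [46, 18, 15, 25]
  Split: [5, 9, 43, 38] -> [5, 9] and [43, 38]
    Split: [5, 9] -> [5] and [9]
    Merge: [5] + [9] -> [5, 9]
    Split: [43, 38] -> [43] and [38]
    Merge: [43] + [38] -> [38, 43]
  Merge: [5, 9] + [38, 43] -> [5, 9, 38, 43]
  Split: [46, 18, 15, 25] -> [46, 18] and [15, 25]
    Split: [46, 18] -> [46] and [18]
    Merge: [46] + [18] -> [18, 46]
    Split: [15, 25] -> [15] and [25]
    Merge: [15] + [25] -> [15, 25]
  Merge: [18, 46] + [15, 25] -> [15, 18, 25, 46]
Merge: [5, 9, 38, 43] + [15, 18, 25, 46] -> [5, 9, 15, 18, 25, 38, 43, 46]

Final sorted array: [5, 9, 15, 18, 25, 38, 43, 46]

The merge sort proceeds by recursively splitting the array and merging sorted halves.
After all merges, the sorted array is [5, 9, 15, 18, 25, 38, 43, 46].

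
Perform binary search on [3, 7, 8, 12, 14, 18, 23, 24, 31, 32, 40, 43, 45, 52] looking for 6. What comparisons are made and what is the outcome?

Binary search for 6 in [3, 7, 8, 12, 14, 18, 23, 24, 31, 32, 40, 43, 45, 52]:

lo=0, hi=13, mid=6, arr[mid]=23 -> 23 > 6, search left half
lo=0, hi=5, mid=2, arr[mid]=8 -> 8 > 6, search left half
lo=0, hi=1, mid=0, arr[mid]=3 -> 3 < 6, search right half
lo=1, hi=1, mid=1, arr[mid]=7 -> 7 > 6, search left half
lo=1 > hi=0, target 6 not found

Binary search determines that 6 is not in the array after 4 comparisons. The search space was exhausted without finding the target.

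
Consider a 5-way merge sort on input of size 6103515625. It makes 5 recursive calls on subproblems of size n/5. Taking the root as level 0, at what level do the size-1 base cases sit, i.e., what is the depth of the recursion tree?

For divide and conquer with division factor 5:

Problem sizes at each level:
Level 0: 6103515625
Level 1: 1220703125
Level 2: 244140625
Level 3: 48828125
Level 4: 9765625
Level 5: 1953125
Level 6: 390625
Level 7: 78125
Level 8: 15625
Level 9: 3125
Level 10: 625
Level 11: 125
Level 12: 25
Level 13: 5
Level 14: 1

The root is level 0 and the size-1 base case is level 14 (the tree spans levels 0 through 14, i.e. 15 levels counting the root), so the depth is the number of divisions: log_5(6103515625) = 14

The recursion tree depth is log_5(6103515625) = 14. At each level, the problem size is divided by 5, so it takes 14 divisions to reduce to a base case of size 1. The algorithm makes 5 recursive calls at each level.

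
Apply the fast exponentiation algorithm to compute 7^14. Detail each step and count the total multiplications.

Computing 7^14 by squaring (build up from 7^1; each line after the first costs one multiplication):

7^1 = 7
7^2 = (7^1)^2 = 7^2 = 49
7^3 = 7 * 7^2 = 7 * 49 = 343
7^6 = (7^3)^2 = 343^2 = 117649
7^7 = 7 * 7^6 = 7 * 117649 = 823543
7^14 = (7^7)^2 = 823543^2 = 678223072849

Result: 678223072849
Multiplications needed: 5 (5 lines after 7^1)

7^14 = 678223072849. Using exponentiation by squaring, this requires 5 multiplications. The key idea: if the exponent is even, square the half-power; if odd, multiply by the base once.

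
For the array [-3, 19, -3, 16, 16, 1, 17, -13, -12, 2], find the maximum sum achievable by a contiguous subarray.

Using Kadane's algorithm on [-3, 19, -3, 16, 16, 1, 17, -13, -12, 2]:

Scanning through the array:
Position 1 (value 19): max_ending_here = 19, max_so_far = 19
Position 2 (value -3): max_ending_here = 16, max_so_far = 19
Position 3 (value 16): max_ending_here = 32, max_so_far = 32
Position 4 (value 16): max_ending_here = 48, max_so_far = 48
Position 5 (value 1): max_ending_here = 49, max_so_far = 49
Position 6 (value 17): max_ending_here = 66, max_so_far = 66
Position 7 (value -13): max_ending_here = 53, max_so_far = 66
Position 8 (value -12): max_ending_here = 41, max_so_far = 66
Position 9 (value 2): max_ending_here = 43, max_so_far = 66

Maximum subarray: [19, -3, 16, 16, 1, 17]
Maximum sum: 66

The maximum subarray is [19, -3, 16, 16, 1, 17] with sum 66. This subarray runs from index 1 to index 6.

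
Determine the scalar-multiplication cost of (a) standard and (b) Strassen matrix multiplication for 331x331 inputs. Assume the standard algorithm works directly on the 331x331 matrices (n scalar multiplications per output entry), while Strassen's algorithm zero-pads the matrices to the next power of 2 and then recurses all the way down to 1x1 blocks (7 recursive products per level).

Matrix multiplication for 331x331 matrices:

Strassen's algorithm requires power-of-2 dimensions. Pad 331x331 to 512x512 (next power of 2).

Standard algorithm: 331^3 = 36264691 multiplications
Strassen's algorithm: 7^(log2(512)) = 7^9 = 40353607 multiplications
Difference: 36264691 - 40353607 = -4088916 (Strassen uses MORE here due to padding overhead — for small or just-over-power-of-2 n, padding can outweigh the per-level savings)

Standard: 36264691 multiplications (331^3). Strassen: 40353607 multiplications (7^9, after padding to 512x512). Strassen reduces 8 recursive multiplications to 7 at each level.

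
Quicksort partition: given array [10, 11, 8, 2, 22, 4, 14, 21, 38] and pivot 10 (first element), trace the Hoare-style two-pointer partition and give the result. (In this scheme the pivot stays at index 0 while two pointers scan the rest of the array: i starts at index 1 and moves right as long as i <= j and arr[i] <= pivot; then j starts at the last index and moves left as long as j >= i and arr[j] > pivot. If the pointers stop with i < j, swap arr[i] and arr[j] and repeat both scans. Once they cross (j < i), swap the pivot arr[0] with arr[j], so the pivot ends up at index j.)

Hoare-style two-pointer partition with pivot = 10:

Initial array: [10, 11, 8, 2, 22, 4, 14, 21, 38]

Pointers start at i = 1, j = 8.
i stops at index 1 (arr[1]=11 > 10), j stops at index 5 (arr[5]=4 <= 10): swap arr[1] and arr[5], array becomes [10, 4, 8, 2, 22, 11, 14, 21, 38]
i ends at 4, j ends at 3: the pointers have crossed (j < i), so scanning stops.

Swap pivot arr[0] with arr[3] to place pivot at position 3: [2, 4, 8, 10, 22, 11, 14, 21, 38]
Pivot position: 3

After partitioning with pivot 10, the array becomes [2, 4, 8, 10, 22, 11, 14, 21, 38]. The pivot is placed at index 3. All elements to the left of the pivot are <= 10, and all elements to the right are > 10.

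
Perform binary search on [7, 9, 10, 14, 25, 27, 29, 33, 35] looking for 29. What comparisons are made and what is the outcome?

Binary search for 29 in [7, 9, 10, 14, 25, 27, 29, 33, 35]:

lo=0, hi=8, mid=4, arr[mid]=25 -> 25 < 29, search right half
lo=5, hi=8, mid=6, arr[mid]=29 -> Found target at index 6!

Binary search finds 29 at index 6 after 2 comparisons. The search repeatedly halves the search space by comparing with the middle element.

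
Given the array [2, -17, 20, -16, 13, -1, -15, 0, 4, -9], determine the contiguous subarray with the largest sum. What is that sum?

Using Kadane's algorithm on [2, -17, 20, -16, 13, -1, -15, 0, 4, -9]:

Scanning through the array:
Position 1 (value -17): max_ending_here = -15, max_so_far = 2
Position 2 (value 20): max_ending_here = 20, max_so_far = 20
Position 3 (value -16): max_ending_here = 4, max_so_far = 20
Position 4 (value 13): max_ending_here = 17, max_so_far = 20
Position 5 (value -1): max_ending_here = 16, max_so_far = 20
Position 6 (value -15): max_ending_here = 1, max_so_far = 20
Position 7 (value 0): max_ending_here = 1, max_so_far = 20
Position 8 (value 4): max_ending_here = 5, max_so_far = 20
Position 9 (value -9): max_ending_here = -4, max_so_far = 20

Maximum subarray: [20]
Maximum sum: 20

The maximum subarray is [20] with sum 20. This subarray runs from index 2 to index 2.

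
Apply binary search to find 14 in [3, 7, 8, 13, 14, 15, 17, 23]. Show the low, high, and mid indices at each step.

Binary search for 14 in [3, 7, 8, 13, 14, 15, 17, 23]:

lo=0, hi=7, mid=3, arr[mid]=13 -> 13 < 14, search right half
lo=4, hi=7, mid=5, arr[mid]=15 -> 15 > 14, search left half
lo=4, hi=4, mid=4, arr[mid]=14 -> Found target at index 4!

Binary search finds 14 at index 4 after 3 comparisons. The search repeatedly halves the search space by comparing with the middle element.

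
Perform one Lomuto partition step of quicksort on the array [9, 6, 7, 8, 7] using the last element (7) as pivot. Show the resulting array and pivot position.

Lomuto partition with pivot = 7:

Initial array: [9, 6, 7, 8, 7]

arr[0]=9 > 7: no swap
arr[1]=6 <= 7: swap with position 0, array becomes [6, 9, 7, 8, 7]
arr[2]=7 <= 7: swap with position 1, array becomes [6, 7, 9, 8, 7]
arr[3]=8 > 7: no swap

Place pivot at position 2: [6, 7, 7, 8, 9]
Pivot position: 2

After partitioning with pivot 7, the array becomes [6, 7, 7, 8, 9]. The pivot is placed at index 2. All elements to the left of the pivot are <= 7, and all elements to the right are > 7.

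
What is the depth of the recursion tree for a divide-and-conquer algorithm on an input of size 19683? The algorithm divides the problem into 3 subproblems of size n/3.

For divide and conquer with division factor 3:

Problem sizes at each level:
Level 0: 19683
Level 1: 6561
Level 2: 2187
Level 3: 729
Level 4: 243
Level 5: 81
Level 6: 27
Level 7: 9
Level 8: 3
Level 9: 1

The root is level 0 and the size-1 base case is level 9 (the tree spans levels 0 through 9, i.e. 10 levels counting the root), so the depth is the number of divisions: log_3(19683) = 9

The recursion tree depth is log_3(19683) = 9. At each level, the problem size is divided by 3, so it takes 9 divisions to reduce to a base case of size 1. The algorithm makes 3 recursive calls at each level.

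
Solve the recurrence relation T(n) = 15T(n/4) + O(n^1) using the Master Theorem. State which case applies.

Master Theorem for T(n) = 15T(n/4) + O(n^1):

a = 15, b = 4, c = 1
log_b(a) = log_4(15) = 1.9534

Case 1: c = 1 < log_4(15) = 1.9534
T(n) = O(n^(log_4 15))

For T(n) = 15T(n/4) + O(n^1): log_4(15) = 1.9534. This is Case 1 of the Master Theorem (c < log_b(a), work dominated by leaves), giving O(n^(log_4 15)).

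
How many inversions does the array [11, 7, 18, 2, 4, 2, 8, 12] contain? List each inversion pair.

Finding inversions in [11, 7, 18, 2, 4, 2, 8, 12]:

(0, 1): arr[0]=11 > arr[1]=7
(0, 3): arr[0]=11 > arr[3]=2
(0, 4): arr[0]=11 > arr[4]=4
(0, 5): arr[0]=11 > arr[5]=2
(0, 6): arr[0]=11 > arr[6]=8
(1, 3): arr[1]=7 > arr[3]=2
(1, 4): arr[1]=7 > arr[4]=4
(1, 5): arr[1]=7 > arr[5]=2
(2, 3): arr[2]=18 > arr[3]=2
(2, 4): arr[2]=18 > arr[4]=4
(2, 5): arr[2]=18 > arr[5]=2
(2, 6): arr[2]=18 > arr[6]=8
(2, 7): arr[2]=18 > arr[7]=12
(4, 5): arr[4]=4 > arr[5]=2

Total inversions: 14

The array has 14 inversion(s): (0,1), (0,3), (0,4), (0,5), (0,6), (1,3), (1,4), (1,5), (2,3), (2,4), (2,5), (2,6), (2,7), (4,5). Each pair (i,j) satisfies i < j and arr[i] > arr[j].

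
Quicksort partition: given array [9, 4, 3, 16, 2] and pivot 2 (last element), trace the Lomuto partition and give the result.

Lomuto partition with pivot = 2:

Initial array: [9, 4, 3, 16, 2]

arr[0]=9 > 2: no swap
arr[1]=4 > 2: no swap
arr[2]=3 > 2: no swap
arr[3]=16 > 2: no swap

Place pivot at position 0: [2, 4, 3, 16, 9]
Pivot position: 0

After partitioning with pivot 2, the array becomes [2, 4, 3, 16, 9]. The pivot is placed at index 0. All elements to the left of the pivot are <= 2, and all elements to the right are > 2.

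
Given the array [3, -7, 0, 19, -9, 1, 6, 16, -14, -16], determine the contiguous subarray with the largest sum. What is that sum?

Using Kadane's algorithm on [3, -7, 0, 19, -9, 1, 6, 16, -14, -16]:

Scanning through the array:
Position 1 (value -7): max_ending_here = -4, max_so_far = 3
Position 2 (value 0): max_ending_here = 0, max_so_far = 3
Position 3 (value 19): max_ending_here = 19, max_so_far = 19
Position 4 (value -9): max_ending_here = 10, max_so_far = 19
Position 5 (value 1): max_ending_here = 11, max_so_far = 19
Position 6 (value 6): max_ending_here = 17, max_so_far = 19
Position 7 (value 16): max_ending_here = 33, max_so_far = 33
Position 8 (value -14): max_ending_here = 19, max_so_far = 33
Position 9 (value -16): max_ending_here = 3, max_so_far = 33

Maximum subarray: [0, 19, -9, 1, 6, 16]
Maximum sum: 33

The maximum subarray is [0, 19, -9, 1, 6, 16] with sum 33. This subarray runs from index 2 to index 7.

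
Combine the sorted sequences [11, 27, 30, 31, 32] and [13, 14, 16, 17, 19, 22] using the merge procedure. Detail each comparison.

Merging process:

Compare 11 vs 13: take 11 from left. Merged: [11]
Compare 27 vs 13: take 13 from right. Merged: [11, 13]
Compare 27 vs 14: take 14 from right. Merged: [11, 13, 14]
Compare 27 vs 16: take 16 from right. Merged: [11, 13, 14, 16]
Compare 27 vs 17: take 17 from right. Merged: [11, 13, 14, 16, 17]
Compare 27 vs 19: take 19 from right. Merged: [11, 13, 14, 16, 17, 19]
Compare 27 vs 22: take 22 from right. Merged: [11, 13, 14, 16, 17, 19, 22]
Append remaining from left: [27, 30, 31, 32]. Merged: [11, 13, 14, 16, 17, 19, 22, 27, 30, 31, 32]

Final merged array: [11, 13, 14, 16, 17, 19, 22, 27, 30, 31, 32]
Total comparisons: 7

The merged array is [11, 13, 14, 16, 17, 19, 22, 27, 30, 31, 32], requiring 7 comparisons. The merge step runs in O(n) time where n is the total number of elements.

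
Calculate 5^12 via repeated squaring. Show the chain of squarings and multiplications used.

Computing 5^12 by squaring (build up from 5^1; each line after the first costs one multiplication):

5^1 = 5
5^2 = (5^1)^2 = 5^2 = 25
5^3 = 5 * 5^2 = 5 * 25 = 125
5^6 = (5^3)^2 = 125^2 = 15625
5^12 = (5^6)^2 = 15625^2 = 244140625

Result: 244140625
Multiplications needed: 4 (4 lines after 5^1)

5^12 = 244140625. Using exponentiation by squaring, this requires 4 multiplications. The key idea: if the exponent is even, square the half-power; if odd, multiply by the base once.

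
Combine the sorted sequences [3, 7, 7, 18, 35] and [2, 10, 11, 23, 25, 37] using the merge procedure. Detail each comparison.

Merging process:

Compare 3 vs 2: take 2 from right. Merged: [2]
Compare 3 vs 10: take 3 from left. Merged: [2, 3]
Compare 7 vs 10: take 7 from left. Merged: [2, 3, 7]
Compare 7 vs 10: take 7 from left. Merged: [2, 3, 7, 7]
Compare 18 vs 10: take 10 from right. Merged: [2, 3, 7, 7, 10]
Compare 18 vs 11: take 11 from right. Merged: [2, 3, 7, 7, 10, 11]
Compare 18 vs 23: take 18 from left. Merged: [2, 3, 7, 7, 10, 11, 18]
Compare 35 vs 23: take 23 from right. Merged: [2, 3, 7, 7, 10, 11, 18, 23]
Compare 35 vs 25: take 25 from right. Merged: [2, 3, 7, 7, 10, 11, 18, 23, 25]
Compare 35 vs 37: take 35 from left. Merged: [2, 3, 7, 7, 10, 11, 18, 23, 25, 35]
Append remaining from right: [37]. Merged: [2, 3, 7, 7, 10, 11, 18, 23, 25, 35, 37]

Final merged array: [2, 3, 7, 7, 10, 11, 18, 23, 25, 35, 37]
Total comparisons: 10

The merged array is [2, 3, 7, 7, 10, 11, 18, 23, 25, 35, 37], requiring 10 comparisons. The merge step runs in O(n) time where n is the total number of elements.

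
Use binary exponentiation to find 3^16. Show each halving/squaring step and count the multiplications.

Computing 3^16 by squaring (build up from 3^1; each line after the first costs one multiplication):

3^1 = 3
3^2 = (3^1)^2 = 3^2 = 9
3^4 = (3^2)^2 = 9^2 = 81
3^8 = (3^4)^2 = 81^2 = 6561
3^16 = (3^8)^2 = 6561^2 = 43046721

Result: 43046721
Multiplications needed: 4 (4 lines after 3^1)

3^16 = 43046721. Using exponentiation by squaring, this requires 4 multiplications. The key idea: if the exponent is even, square the half-power; if odd, multiply by the base once.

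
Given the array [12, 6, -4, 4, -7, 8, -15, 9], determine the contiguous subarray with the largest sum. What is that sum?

Using Kadane's algorithm on [12, 6, -4, 4, -7, 8, -15, 9]:

Scanning through the array:
Position 1 (value 6): max_ending_here = 18, max_so_far = 18
Position 2 (value -4): max_ending_here = 14, max_so_far = 18
Position 3 (value 4): max_ending_here = 18, max_so_far = 18
Position 4 (value -7): max_ending_here = 11, max_so_far = 18
Position 5 (value 8): max_ending_here = 19, max_so_far = 19
Position 6 (value -15): max_ending_here = 4, max_so_far = 19
Position 7 (value 9): max_ending_here = 13, max_so_far = 19

Maximum subarray: [12, 6, -4, 4, -7, 8]
Maximum sum: 19

The maximum subarray is [12, 6, -4, 4, -7, 8] with sum 19. This subarray runs from index 0 to index 5.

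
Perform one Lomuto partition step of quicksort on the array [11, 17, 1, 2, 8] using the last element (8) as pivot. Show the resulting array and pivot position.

Lomuto partition with pivot = 8:

Initial array: [11, 17, 1, 2, 8]

arr[0]=11 > 8: no swap
arr[1]=17 > 8: no swap
arr[2]=1 <= 8: swap with position 0, array becomes [1, 17, 11, 2, 8]
arr[3]=2 <= 8: swap with position 1, array becomes [1, 2, 11, 17, 8]

Place pivot at position 2: [1, 2, 8, 17, 11]
Pivot position: 2

After partitioning with pivot 8, the array becomes [1, 2, 8, 17, 11]. The pivot is placed at index 2. All elements to the left of the pivot are <= 8, and all elements to the right are > 8.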